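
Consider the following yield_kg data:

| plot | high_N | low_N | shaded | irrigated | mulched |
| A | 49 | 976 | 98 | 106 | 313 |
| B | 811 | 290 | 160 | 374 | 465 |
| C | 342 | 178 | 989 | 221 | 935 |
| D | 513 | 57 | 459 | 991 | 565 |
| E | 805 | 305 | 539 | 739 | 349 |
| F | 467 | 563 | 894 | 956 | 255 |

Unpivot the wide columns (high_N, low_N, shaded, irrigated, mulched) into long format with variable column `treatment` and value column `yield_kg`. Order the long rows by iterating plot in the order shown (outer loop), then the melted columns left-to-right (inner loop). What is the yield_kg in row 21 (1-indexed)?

805

30 rows total (6 × 5). Row 21: index ⌊(21-1)/5⌋ = 4 into plot → E; (21-1) mod 5 = 0 into the melted columns → high_N.
So row 21 is (E, high_N, 805); yield_kg = 805.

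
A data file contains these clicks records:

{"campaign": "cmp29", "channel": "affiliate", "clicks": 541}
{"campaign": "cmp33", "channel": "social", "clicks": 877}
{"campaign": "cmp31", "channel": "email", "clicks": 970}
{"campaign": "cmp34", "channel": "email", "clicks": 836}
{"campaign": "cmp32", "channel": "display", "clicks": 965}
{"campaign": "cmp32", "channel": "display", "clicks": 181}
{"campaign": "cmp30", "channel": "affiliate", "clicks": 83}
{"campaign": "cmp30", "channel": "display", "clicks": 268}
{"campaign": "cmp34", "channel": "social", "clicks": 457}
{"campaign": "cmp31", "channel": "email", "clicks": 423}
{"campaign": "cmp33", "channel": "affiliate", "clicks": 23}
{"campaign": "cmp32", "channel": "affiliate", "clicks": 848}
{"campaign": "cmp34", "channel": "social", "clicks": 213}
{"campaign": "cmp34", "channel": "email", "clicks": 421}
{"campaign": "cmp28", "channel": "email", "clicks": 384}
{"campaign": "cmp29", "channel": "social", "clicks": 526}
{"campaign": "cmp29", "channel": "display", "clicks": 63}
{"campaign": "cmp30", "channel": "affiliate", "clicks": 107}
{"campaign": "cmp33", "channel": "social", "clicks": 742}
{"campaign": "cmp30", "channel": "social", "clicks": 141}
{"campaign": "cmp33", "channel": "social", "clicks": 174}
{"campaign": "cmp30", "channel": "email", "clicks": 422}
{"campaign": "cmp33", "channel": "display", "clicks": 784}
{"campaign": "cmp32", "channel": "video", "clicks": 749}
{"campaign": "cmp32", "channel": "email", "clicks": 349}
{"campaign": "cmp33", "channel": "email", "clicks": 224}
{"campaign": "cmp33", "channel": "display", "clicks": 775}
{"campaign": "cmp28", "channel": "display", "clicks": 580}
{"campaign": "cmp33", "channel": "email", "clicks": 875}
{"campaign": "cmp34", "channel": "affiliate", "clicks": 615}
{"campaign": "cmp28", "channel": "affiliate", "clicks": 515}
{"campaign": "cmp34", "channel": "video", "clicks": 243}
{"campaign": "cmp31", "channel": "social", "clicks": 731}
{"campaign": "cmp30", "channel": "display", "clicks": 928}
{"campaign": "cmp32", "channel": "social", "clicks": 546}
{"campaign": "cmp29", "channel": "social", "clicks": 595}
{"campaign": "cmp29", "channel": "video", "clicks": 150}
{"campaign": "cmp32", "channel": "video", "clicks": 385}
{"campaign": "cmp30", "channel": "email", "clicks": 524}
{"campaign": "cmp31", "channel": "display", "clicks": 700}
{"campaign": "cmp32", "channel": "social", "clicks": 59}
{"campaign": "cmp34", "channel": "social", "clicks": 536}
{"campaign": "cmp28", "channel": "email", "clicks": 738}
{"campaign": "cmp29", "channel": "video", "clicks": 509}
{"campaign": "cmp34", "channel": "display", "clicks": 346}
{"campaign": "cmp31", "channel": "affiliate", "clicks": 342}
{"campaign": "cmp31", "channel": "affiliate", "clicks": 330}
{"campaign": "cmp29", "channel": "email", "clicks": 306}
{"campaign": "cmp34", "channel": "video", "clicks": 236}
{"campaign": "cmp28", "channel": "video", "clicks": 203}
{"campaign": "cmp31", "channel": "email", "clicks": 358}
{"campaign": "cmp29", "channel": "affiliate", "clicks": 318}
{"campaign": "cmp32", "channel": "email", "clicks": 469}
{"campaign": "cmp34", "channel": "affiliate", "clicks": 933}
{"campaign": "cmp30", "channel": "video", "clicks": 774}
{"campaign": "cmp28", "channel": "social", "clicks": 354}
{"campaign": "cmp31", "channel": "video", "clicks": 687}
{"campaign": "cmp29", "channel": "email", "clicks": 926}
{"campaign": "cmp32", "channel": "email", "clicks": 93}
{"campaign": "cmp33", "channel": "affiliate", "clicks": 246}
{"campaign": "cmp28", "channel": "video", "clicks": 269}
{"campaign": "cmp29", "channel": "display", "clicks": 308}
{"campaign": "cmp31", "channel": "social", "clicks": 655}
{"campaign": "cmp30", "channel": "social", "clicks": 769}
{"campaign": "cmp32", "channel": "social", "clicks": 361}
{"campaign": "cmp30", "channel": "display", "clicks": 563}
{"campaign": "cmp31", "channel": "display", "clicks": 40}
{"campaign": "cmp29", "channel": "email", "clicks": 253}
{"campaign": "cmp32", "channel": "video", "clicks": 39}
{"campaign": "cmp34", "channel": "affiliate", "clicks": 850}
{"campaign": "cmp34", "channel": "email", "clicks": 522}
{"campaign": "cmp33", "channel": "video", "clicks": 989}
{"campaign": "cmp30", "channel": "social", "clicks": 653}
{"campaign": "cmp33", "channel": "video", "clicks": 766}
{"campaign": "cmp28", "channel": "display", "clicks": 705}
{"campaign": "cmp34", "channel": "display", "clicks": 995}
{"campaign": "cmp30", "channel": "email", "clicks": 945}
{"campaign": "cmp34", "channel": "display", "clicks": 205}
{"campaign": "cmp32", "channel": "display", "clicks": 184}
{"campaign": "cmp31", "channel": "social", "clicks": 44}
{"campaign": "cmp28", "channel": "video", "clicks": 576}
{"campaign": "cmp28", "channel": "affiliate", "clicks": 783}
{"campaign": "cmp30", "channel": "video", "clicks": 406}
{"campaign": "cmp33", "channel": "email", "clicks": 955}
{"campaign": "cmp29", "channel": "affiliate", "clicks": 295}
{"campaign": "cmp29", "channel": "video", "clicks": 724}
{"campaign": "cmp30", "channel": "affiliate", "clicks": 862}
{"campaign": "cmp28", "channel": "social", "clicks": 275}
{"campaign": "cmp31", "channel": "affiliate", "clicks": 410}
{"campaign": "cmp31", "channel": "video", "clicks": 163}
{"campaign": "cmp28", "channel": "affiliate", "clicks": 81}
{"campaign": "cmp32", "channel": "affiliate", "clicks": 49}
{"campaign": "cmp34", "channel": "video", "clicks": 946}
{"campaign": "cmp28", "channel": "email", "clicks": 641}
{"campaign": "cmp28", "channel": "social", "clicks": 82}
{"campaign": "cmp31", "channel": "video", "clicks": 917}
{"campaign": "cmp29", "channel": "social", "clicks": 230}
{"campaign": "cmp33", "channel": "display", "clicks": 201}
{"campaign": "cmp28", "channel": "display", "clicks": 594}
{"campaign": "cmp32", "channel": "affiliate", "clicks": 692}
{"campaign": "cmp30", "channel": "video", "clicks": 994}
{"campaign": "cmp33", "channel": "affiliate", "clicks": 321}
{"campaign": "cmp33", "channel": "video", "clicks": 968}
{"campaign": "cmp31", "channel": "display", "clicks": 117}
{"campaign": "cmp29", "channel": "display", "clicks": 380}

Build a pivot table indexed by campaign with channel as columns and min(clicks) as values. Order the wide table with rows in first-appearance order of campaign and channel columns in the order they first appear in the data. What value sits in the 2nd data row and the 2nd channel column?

With rows in first-appearance order of campaign, row 2 is campaign=cmp33. channel columns in first-appearance order: affiliate, social, email, display, video; column 2 is social.
Long rows with campaign=cmp33, channel=social: min(877, 742, 174) = 174.

174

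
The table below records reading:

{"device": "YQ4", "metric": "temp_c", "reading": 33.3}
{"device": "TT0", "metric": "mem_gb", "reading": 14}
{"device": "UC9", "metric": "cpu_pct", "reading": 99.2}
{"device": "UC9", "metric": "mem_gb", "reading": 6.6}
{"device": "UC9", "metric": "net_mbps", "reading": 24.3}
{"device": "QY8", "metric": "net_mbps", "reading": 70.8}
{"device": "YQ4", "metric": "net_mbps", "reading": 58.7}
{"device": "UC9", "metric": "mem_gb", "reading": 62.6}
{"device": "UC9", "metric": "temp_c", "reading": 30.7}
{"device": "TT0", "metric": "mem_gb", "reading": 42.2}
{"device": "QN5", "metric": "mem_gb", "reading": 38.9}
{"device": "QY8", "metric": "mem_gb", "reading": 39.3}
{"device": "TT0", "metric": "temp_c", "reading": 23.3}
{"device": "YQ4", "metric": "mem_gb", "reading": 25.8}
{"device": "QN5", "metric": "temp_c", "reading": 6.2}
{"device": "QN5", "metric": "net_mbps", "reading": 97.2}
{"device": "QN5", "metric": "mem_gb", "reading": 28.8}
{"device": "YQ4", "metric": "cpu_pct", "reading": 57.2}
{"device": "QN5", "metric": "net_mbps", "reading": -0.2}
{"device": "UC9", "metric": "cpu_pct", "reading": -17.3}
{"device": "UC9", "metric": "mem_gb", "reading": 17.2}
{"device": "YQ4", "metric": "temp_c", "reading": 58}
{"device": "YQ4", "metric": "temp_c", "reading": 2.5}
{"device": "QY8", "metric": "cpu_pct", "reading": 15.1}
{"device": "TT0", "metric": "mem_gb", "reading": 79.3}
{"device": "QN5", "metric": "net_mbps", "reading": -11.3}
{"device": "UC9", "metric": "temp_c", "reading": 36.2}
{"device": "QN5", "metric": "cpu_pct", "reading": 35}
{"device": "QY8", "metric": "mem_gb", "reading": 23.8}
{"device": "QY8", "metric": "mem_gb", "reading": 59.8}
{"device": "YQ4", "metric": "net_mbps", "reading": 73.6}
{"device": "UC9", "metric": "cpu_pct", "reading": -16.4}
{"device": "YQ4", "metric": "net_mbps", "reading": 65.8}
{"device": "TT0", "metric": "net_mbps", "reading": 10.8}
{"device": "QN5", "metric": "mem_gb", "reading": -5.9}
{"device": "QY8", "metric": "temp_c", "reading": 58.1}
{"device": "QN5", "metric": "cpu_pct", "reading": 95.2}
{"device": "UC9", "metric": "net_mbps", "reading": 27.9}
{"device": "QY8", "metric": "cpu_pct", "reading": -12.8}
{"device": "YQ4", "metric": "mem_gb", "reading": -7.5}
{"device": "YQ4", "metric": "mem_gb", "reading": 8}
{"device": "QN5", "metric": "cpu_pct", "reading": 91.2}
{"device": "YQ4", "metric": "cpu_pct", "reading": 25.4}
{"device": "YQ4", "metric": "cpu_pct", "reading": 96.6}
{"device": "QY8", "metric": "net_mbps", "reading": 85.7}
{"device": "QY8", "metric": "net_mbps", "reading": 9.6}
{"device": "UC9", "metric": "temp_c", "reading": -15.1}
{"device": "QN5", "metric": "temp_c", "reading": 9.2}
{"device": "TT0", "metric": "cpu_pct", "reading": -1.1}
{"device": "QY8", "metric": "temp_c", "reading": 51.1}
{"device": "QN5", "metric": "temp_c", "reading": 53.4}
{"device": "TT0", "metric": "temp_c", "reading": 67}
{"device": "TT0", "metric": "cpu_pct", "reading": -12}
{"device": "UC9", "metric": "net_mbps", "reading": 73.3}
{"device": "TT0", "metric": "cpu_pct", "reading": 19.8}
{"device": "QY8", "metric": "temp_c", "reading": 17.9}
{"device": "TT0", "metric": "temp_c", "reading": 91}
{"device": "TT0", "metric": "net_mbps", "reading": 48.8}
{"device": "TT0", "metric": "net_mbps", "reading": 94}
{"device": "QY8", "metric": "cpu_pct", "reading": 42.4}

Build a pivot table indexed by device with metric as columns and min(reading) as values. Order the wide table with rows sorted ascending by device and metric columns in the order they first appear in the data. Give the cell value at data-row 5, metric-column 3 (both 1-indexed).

25.4

With rows sorted ascending by device, row 5 is device=YQ4. metric columns in first-appearance order: temp_c, mem_gb, cpu_pct, net_mbps; column 3 is cpu_pct.
Long rows with device=YQ4, metric=cpu_pct: min(57.2, 25.4, 96.6) = 25.4.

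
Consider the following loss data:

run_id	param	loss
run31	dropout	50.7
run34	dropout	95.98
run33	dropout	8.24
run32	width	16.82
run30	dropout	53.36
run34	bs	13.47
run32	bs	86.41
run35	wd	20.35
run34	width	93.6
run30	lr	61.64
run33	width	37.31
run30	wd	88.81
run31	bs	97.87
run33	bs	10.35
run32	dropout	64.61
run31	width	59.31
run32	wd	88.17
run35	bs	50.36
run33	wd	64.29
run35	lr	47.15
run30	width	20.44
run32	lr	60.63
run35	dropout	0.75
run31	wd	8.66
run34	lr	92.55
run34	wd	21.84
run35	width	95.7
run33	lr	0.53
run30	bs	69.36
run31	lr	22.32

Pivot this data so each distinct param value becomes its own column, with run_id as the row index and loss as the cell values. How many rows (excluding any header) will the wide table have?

6 distinct run_id values → 6 rows.

6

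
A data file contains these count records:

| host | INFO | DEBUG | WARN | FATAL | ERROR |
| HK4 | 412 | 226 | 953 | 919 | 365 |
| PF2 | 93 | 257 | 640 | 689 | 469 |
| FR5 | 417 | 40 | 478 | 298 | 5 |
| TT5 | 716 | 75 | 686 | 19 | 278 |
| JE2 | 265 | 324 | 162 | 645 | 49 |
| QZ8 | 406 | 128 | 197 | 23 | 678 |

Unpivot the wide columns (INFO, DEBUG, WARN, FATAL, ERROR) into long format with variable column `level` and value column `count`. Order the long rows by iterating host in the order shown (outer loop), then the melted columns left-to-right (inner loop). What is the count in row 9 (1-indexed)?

30 rows total (6 × 5). Row 9: index ⌊(9-1)/5⌋ = 1 into host → PF2; (9-1) mod 5 = 3 into the melted columns → FATAL.
So row 9 is (PF2, FATAL, 689); count = 689.

689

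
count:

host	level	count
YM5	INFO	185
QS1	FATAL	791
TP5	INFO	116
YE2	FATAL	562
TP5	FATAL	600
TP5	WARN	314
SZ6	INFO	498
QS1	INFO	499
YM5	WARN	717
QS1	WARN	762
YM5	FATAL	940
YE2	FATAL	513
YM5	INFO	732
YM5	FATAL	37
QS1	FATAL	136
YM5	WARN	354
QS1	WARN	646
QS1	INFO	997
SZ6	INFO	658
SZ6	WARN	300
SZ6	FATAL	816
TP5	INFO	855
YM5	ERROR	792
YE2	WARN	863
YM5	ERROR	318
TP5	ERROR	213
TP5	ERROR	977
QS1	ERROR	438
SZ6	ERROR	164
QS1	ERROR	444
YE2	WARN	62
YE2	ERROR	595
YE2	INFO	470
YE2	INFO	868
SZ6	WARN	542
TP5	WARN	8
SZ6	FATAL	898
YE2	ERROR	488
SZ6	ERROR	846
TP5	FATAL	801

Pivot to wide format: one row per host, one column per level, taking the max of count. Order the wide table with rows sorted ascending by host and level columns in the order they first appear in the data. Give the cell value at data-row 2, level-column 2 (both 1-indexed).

898

With rows sorted ascending by host, row 2 is host=SZ6. level columns in first-appearance order: INFO, FATAL, WARN, ERROR; column 2 is FATAL.
Long rows with host=SZ6, level=FATAL: max(816, 898) = 898.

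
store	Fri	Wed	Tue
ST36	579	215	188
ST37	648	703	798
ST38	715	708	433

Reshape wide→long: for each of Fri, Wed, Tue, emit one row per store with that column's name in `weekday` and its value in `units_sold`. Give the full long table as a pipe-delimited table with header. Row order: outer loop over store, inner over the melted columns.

Each (store, column) pair becomes one row: 3 × 3 = 9 rows.
For example, (ST36, Fri) → units_sold=579.

| store | weekday | units_sold |
| ST36 | Fri | 579 |
| ST36 | Wed | 215 |
| ST36 | Tue | 188 |
| ST37 | Fri | 648 |
| ST37 | Wed | 703 |
| ST37 | Tue | 798 |
| ST38 | Fri | 715 |
| ST38 | Wed | 708 |
| ST38 | Tue | 433 |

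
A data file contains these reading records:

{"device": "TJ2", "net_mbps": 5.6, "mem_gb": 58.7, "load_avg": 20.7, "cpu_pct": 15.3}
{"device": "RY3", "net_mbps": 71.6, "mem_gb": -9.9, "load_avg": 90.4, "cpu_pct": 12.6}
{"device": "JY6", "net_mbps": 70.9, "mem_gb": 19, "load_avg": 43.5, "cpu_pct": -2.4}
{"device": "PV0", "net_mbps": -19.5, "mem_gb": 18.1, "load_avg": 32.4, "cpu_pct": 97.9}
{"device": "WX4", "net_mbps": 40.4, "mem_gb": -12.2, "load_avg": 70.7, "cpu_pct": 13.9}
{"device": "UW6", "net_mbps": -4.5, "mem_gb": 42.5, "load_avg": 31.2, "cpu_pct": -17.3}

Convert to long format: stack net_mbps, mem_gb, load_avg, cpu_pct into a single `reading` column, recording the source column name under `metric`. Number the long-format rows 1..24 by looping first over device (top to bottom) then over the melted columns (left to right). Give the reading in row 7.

90.4

24 rows total (6 × 4). Row 7: index ⌊(7-1)/4⌋ = 1 into device → RY3; (7-1) mod 4 = 2 into the melted columns → load_avg.
So row 7 is (RY3, load_avg, 90.4); reading = 90.4.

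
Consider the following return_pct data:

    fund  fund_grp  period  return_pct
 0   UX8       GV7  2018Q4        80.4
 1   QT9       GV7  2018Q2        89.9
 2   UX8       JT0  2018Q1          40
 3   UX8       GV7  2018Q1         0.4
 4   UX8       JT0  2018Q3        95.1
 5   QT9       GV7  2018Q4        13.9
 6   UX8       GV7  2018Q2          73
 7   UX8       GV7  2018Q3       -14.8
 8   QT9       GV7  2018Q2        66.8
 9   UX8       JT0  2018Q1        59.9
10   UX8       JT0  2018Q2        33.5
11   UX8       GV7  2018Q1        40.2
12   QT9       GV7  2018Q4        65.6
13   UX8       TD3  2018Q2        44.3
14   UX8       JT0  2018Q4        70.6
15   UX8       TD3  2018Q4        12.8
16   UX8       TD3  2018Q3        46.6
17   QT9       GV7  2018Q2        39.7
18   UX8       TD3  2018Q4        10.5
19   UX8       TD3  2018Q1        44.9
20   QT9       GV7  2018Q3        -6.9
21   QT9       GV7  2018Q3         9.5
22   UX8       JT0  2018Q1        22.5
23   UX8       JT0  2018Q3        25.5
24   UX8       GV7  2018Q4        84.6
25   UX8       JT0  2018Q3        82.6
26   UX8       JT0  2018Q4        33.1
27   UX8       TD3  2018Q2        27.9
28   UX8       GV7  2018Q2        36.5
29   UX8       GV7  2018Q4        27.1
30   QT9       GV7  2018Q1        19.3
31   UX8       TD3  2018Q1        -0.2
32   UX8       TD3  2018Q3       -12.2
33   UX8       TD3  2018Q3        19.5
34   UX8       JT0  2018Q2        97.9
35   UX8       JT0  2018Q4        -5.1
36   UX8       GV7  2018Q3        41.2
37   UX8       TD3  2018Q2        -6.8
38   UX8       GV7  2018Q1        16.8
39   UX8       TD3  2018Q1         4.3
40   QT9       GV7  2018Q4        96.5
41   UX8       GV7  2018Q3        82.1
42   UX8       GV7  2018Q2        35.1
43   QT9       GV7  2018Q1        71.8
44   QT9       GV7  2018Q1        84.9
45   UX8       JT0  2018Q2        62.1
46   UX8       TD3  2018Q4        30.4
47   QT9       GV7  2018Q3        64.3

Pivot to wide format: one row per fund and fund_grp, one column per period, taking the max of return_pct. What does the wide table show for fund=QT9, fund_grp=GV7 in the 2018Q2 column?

89.9

Rows with fund=QT9, fund_grp=GV7 and period=2018Q2: return_pct values are 89.9, 66.8, 39.7.
max(89.9, 66.8, 39.7) = 89.9.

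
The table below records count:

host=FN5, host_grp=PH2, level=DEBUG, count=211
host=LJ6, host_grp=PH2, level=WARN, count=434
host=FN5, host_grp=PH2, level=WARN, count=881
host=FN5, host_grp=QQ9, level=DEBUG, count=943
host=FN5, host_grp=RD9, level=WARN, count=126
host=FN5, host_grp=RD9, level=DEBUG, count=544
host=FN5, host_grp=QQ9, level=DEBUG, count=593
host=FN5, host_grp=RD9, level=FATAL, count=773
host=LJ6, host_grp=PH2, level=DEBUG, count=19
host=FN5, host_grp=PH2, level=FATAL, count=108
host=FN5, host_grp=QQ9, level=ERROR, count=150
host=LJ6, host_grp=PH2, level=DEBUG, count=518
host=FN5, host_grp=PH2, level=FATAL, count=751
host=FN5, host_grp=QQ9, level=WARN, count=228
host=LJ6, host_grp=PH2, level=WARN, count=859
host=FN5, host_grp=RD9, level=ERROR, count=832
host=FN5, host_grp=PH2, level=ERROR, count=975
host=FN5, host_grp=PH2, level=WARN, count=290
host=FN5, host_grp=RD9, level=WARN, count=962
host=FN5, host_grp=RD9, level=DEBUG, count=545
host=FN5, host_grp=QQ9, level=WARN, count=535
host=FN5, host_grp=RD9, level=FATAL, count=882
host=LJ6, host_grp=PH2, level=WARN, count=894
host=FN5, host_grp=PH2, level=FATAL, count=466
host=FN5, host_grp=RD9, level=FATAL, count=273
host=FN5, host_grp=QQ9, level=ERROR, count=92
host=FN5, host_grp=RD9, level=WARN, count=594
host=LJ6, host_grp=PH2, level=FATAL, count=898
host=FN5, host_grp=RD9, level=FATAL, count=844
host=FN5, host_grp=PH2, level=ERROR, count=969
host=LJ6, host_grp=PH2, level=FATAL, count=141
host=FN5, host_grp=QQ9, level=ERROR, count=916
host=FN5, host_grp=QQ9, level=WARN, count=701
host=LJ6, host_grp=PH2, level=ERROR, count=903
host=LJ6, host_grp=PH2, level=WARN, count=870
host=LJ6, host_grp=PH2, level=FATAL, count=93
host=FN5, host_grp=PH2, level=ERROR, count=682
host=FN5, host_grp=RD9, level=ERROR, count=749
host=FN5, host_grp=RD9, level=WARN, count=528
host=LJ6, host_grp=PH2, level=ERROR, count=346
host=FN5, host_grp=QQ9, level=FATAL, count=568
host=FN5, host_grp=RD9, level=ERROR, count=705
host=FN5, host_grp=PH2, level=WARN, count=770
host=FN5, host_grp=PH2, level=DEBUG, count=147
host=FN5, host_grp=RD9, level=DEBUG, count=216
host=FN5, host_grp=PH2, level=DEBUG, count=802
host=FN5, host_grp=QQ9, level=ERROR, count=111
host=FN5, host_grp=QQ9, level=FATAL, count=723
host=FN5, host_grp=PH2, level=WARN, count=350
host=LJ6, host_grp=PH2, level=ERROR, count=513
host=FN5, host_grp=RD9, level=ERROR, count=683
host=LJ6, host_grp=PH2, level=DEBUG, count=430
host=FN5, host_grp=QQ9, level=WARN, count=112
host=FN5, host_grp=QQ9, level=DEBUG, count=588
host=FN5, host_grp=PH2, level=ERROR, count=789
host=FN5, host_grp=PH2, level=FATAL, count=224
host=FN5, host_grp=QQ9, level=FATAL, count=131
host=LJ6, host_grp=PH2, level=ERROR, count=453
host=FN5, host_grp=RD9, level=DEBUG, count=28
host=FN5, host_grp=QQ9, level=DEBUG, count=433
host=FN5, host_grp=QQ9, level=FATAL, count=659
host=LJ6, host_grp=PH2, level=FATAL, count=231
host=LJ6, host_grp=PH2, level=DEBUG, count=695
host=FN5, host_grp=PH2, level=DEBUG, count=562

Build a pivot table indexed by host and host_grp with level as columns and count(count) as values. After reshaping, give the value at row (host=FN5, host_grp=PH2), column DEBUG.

Rows with host=FN5, host_grp=PH2 and level=DEBUG: count values are 211, 147, 802, 562.
4 rows match — count = 4.

4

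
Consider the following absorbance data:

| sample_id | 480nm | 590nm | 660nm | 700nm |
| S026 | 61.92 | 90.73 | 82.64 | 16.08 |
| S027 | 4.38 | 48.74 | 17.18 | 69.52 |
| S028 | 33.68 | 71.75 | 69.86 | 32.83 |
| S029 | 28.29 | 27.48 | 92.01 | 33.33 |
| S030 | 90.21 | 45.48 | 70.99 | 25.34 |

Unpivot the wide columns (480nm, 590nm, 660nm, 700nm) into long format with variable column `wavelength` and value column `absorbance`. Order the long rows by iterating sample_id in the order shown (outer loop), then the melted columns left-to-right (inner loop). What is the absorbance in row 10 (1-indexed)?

71.75

20 rows total (5 × 4). Row 10: index ⌊(10-1)/4⌋ = 2 into sample_id → S028; (10-1) mod 4 = 1 into the melted columns → 590nm.
So row 10 is (S028, 590nm, 71.75); absorbance = 71.75.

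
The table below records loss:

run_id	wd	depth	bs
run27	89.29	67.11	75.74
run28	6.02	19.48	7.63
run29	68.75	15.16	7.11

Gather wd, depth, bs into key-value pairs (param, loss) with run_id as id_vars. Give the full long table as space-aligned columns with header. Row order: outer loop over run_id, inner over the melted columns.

Each (run_id, column) pair becomes one row: 3 × 3 = 9 rows.
For example, (run27, wd) → loss=89.29.

run_id  param  loss 
run27   wd     89.29
run27   depth  67.11
run27   bs     75.74
run28   wd     6.02 
run28   depth  19.48
run28   bs     7.63 
run29   wd     68.75
run29   depth  15.16
run29   bs     7.11 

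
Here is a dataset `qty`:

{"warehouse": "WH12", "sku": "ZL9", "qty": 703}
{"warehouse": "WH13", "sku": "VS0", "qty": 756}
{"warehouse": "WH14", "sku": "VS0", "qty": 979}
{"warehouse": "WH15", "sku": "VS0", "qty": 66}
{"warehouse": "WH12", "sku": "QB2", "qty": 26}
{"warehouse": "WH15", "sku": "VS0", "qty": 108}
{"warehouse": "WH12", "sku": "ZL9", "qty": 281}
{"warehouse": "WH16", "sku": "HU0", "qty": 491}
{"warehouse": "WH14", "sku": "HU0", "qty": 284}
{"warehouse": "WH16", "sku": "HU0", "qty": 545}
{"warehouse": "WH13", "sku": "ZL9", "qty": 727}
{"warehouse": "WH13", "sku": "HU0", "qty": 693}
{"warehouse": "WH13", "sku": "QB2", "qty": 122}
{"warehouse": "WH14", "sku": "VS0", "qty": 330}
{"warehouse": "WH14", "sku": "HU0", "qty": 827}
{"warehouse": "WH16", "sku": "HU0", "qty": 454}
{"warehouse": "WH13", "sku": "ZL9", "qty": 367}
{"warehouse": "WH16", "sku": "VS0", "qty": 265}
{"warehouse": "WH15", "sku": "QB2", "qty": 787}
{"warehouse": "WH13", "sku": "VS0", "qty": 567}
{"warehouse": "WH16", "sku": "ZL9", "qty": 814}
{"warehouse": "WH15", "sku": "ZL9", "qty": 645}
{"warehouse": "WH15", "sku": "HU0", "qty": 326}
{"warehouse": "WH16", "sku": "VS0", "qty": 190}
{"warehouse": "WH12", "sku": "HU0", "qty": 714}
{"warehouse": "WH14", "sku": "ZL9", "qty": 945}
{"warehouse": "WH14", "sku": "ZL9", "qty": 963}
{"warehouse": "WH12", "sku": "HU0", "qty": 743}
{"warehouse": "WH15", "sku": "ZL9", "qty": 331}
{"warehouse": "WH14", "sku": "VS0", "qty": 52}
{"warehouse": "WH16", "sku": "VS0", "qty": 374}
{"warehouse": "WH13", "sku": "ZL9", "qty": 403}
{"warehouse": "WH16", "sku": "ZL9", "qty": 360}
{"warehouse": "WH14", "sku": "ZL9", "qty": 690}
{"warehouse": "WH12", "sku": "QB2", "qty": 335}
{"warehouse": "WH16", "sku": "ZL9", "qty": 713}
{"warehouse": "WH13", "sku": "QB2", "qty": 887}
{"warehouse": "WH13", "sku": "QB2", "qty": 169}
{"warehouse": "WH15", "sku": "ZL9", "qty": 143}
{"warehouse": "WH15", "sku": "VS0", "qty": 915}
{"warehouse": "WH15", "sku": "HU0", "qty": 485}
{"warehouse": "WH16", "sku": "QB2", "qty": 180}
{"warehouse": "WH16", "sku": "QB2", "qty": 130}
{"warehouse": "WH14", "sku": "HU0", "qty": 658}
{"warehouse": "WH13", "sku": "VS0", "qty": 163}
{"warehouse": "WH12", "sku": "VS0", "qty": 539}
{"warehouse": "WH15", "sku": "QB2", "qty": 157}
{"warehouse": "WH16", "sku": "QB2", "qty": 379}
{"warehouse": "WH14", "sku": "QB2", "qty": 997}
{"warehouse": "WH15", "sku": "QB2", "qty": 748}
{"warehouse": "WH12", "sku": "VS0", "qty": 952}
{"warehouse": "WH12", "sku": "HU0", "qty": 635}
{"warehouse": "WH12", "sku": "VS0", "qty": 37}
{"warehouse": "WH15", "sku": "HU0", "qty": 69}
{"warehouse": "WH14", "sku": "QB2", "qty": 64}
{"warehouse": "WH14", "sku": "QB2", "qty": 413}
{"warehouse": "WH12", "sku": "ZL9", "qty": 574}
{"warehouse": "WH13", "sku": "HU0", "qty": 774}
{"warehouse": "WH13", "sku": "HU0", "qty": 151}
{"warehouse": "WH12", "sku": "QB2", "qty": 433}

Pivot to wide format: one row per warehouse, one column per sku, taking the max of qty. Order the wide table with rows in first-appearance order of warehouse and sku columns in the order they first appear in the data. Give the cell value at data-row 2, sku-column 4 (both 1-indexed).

774

With rows in first-appearance order of warehouse, row 2 is warehouse=WH13. sku columns in first-appearance order: ZL9, VS0, QB2, HU0; column 4 is HU0.
Long rows with warehouse=WH13, sku=HU0: max(693, 774, 151) = 774.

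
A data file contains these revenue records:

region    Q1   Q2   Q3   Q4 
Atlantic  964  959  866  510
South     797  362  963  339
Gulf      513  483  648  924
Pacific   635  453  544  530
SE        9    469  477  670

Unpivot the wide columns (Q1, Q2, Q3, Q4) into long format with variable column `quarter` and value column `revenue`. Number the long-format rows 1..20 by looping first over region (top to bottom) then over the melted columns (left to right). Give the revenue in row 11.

648

20 rows total (5 × 4). Row 11: index ⌊(11-1)/4⌋ = 2 into region → Gulf; (11-1) mod 4 = 2 into the melted columns → Q3.
So row 11 is (Gulf, Q3, 648); revenue = 648.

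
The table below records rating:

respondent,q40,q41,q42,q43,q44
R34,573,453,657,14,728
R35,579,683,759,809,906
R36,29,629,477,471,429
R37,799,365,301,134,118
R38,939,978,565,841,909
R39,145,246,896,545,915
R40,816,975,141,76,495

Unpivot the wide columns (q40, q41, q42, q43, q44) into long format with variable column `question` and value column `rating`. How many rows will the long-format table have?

35

7 respondent values × 5 melted columns = 35 rows.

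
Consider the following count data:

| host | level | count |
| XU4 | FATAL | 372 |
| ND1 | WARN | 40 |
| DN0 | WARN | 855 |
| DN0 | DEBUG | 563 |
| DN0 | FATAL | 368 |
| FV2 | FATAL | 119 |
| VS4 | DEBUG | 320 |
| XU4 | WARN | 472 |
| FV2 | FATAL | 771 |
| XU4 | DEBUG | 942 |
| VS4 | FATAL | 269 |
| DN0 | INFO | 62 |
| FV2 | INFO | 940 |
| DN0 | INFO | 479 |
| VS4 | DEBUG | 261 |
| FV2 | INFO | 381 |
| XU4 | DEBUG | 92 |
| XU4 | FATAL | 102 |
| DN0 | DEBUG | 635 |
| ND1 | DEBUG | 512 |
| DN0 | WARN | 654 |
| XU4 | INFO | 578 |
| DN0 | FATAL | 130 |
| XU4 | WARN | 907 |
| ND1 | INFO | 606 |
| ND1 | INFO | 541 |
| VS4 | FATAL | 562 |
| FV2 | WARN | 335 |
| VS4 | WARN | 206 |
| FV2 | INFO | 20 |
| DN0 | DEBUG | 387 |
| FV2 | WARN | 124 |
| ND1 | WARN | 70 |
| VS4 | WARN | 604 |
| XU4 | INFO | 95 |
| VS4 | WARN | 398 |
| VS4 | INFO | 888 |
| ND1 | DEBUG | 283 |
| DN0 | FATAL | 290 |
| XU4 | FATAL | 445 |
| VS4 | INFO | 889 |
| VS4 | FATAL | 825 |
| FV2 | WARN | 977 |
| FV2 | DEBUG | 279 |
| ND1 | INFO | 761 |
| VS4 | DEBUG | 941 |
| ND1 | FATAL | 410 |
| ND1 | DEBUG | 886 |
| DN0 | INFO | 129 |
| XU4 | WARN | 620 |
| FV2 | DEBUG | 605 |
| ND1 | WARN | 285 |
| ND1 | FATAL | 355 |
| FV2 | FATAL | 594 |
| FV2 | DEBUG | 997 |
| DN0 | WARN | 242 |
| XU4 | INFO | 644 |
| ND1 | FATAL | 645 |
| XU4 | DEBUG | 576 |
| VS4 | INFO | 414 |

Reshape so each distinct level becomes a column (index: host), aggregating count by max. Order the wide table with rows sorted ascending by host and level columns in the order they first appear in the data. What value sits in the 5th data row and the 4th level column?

With rows sorted ascending by host, row 5 is host=XU4. level columns in first-appearance order: FATAL, WARN, DEBUG, INFO; column 4 is INFO.
Long rows with host=XU4, level=INFO: max(578, 95, 644) = 644.

644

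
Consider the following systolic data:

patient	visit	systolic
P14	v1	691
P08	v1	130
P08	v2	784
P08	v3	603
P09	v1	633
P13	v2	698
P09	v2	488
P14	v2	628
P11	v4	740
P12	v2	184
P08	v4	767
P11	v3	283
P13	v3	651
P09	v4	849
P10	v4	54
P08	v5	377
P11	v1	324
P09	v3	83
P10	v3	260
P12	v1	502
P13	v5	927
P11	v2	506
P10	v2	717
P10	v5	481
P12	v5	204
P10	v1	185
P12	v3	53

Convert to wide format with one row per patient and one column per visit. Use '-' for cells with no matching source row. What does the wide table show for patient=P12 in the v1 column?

The long row with patient=P12, visit=v1 has systolic=502.

502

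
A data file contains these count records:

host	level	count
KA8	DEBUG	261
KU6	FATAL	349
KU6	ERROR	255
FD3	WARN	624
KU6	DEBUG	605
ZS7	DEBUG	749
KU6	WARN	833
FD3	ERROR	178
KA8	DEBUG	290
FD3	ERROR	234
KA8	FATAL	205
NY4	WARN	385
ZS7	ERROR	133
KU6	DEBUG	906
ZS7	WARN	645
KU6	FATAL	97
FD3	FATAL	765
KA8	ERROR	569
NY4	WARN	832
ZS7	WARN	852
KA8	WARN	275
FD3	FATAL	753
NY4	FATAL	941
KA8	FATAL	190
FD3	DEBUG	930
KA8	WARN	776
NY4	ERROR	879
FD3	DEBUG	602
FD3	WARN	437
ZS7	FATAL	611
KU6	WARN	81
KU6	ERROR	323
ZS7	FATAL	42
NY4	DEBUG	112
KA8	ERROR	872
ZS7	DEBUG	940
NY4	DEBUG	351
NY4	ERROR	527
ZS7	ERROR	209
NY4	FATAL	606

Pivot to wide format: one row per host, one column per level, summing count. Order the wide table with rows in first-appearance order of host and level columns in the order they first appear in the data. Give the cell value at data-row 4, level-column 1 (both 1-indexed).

With rows in first-appearance order of host, row 4 is host=ZS7. level columns in first-appearance order: DEBUG, FATAL, ERROR, WARN; column 1 is DEBUG.
Long rows with host=ZS7, level=DEBUG: 749 + 940 = 1689.

1689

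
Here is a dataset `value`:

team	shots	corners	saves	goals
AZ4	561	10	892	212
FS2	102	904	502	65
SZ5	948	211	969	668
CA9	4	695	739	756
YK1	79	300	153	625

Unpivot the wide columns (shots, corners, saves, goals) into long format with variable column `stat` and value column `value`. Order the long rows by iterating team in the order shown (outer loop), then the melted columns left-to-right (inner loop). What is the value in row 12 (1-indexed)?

20 rows total (5 × 4). Row 12: index ⌊(12-1)/4⌋ = 2 into team → SZ5; (12-1) mod 4 = 3 into the melted columns → goals.
So row 12 is (SZ5, goals, 668); value = 668.

668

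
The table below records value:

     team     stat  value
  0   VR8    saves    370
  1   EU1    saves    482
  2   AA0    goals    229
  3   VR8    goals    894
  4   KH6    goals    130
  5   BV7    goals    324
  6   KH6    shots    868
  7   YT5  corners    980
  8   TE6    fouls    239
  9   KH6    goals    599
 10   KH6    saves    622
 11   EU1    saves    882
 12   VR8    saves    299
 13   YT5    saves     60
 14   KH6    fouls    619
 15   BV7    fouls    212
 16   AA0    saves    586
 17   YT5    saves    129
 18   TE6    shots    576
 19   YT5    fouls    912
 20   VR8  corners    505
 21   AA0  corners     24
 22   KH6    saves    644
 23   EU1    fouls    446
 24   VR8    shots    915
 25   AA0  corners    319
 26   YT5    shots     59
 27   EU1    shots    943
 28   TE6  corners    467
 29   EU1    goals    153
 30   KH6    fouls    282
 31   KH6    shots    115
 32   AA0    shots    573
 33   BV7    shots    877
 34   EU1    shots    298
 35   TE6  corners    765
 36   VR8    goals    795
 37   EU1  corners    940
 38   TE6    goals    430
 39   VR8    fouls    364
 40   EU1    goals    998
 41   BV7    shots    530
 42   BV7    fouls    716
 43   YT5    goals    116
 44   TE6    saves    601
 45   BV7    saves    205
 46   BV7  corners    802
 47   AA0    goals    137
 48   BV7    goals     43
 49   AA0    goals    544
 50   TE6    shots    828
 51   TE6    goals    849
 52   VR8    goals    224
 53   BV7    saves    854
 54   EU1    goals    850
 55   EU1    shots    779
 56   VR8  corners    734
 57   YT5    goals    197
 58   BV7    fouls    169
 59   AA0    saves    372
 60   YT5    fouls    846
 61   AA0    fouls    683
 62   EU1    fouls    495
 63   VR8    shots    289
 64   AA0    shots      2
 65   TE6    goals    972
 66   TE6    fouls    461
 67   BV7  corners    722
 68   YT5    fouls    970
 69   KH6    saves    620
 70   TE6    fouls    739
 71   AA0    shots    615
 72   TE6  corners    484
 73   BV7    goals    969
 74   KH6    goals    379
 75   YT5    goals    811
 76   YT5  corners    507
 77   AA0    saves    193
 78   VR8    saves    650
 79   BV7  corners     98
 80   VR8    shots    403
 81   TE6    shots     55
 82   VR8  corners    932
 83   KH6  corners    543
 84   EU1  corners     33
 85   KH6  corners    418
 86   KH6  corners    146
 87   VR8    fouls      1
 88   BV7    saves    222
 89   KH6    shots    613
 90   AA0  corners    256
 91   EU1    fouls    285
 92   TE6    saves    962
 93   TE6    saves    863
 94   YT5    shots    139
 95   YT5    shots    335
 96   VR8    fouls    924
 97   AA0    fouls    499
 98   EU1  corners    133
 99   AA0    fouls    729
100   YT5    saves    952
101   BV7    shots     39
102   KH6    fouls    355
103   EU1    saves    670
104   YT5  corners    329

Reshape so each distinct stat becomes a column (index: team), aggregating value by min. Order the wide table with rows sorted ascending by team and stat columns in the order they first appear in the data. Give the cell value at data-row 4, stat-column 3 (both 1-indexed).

With rows sorted ascending by team, row 4 is team=KH6. stat columns in first-appearance order: saves, goals, shots, corners, fouls; column 3 is shots.
Long rows with team=KH6, stat=shots: min(868, 115, 613) = 115.

115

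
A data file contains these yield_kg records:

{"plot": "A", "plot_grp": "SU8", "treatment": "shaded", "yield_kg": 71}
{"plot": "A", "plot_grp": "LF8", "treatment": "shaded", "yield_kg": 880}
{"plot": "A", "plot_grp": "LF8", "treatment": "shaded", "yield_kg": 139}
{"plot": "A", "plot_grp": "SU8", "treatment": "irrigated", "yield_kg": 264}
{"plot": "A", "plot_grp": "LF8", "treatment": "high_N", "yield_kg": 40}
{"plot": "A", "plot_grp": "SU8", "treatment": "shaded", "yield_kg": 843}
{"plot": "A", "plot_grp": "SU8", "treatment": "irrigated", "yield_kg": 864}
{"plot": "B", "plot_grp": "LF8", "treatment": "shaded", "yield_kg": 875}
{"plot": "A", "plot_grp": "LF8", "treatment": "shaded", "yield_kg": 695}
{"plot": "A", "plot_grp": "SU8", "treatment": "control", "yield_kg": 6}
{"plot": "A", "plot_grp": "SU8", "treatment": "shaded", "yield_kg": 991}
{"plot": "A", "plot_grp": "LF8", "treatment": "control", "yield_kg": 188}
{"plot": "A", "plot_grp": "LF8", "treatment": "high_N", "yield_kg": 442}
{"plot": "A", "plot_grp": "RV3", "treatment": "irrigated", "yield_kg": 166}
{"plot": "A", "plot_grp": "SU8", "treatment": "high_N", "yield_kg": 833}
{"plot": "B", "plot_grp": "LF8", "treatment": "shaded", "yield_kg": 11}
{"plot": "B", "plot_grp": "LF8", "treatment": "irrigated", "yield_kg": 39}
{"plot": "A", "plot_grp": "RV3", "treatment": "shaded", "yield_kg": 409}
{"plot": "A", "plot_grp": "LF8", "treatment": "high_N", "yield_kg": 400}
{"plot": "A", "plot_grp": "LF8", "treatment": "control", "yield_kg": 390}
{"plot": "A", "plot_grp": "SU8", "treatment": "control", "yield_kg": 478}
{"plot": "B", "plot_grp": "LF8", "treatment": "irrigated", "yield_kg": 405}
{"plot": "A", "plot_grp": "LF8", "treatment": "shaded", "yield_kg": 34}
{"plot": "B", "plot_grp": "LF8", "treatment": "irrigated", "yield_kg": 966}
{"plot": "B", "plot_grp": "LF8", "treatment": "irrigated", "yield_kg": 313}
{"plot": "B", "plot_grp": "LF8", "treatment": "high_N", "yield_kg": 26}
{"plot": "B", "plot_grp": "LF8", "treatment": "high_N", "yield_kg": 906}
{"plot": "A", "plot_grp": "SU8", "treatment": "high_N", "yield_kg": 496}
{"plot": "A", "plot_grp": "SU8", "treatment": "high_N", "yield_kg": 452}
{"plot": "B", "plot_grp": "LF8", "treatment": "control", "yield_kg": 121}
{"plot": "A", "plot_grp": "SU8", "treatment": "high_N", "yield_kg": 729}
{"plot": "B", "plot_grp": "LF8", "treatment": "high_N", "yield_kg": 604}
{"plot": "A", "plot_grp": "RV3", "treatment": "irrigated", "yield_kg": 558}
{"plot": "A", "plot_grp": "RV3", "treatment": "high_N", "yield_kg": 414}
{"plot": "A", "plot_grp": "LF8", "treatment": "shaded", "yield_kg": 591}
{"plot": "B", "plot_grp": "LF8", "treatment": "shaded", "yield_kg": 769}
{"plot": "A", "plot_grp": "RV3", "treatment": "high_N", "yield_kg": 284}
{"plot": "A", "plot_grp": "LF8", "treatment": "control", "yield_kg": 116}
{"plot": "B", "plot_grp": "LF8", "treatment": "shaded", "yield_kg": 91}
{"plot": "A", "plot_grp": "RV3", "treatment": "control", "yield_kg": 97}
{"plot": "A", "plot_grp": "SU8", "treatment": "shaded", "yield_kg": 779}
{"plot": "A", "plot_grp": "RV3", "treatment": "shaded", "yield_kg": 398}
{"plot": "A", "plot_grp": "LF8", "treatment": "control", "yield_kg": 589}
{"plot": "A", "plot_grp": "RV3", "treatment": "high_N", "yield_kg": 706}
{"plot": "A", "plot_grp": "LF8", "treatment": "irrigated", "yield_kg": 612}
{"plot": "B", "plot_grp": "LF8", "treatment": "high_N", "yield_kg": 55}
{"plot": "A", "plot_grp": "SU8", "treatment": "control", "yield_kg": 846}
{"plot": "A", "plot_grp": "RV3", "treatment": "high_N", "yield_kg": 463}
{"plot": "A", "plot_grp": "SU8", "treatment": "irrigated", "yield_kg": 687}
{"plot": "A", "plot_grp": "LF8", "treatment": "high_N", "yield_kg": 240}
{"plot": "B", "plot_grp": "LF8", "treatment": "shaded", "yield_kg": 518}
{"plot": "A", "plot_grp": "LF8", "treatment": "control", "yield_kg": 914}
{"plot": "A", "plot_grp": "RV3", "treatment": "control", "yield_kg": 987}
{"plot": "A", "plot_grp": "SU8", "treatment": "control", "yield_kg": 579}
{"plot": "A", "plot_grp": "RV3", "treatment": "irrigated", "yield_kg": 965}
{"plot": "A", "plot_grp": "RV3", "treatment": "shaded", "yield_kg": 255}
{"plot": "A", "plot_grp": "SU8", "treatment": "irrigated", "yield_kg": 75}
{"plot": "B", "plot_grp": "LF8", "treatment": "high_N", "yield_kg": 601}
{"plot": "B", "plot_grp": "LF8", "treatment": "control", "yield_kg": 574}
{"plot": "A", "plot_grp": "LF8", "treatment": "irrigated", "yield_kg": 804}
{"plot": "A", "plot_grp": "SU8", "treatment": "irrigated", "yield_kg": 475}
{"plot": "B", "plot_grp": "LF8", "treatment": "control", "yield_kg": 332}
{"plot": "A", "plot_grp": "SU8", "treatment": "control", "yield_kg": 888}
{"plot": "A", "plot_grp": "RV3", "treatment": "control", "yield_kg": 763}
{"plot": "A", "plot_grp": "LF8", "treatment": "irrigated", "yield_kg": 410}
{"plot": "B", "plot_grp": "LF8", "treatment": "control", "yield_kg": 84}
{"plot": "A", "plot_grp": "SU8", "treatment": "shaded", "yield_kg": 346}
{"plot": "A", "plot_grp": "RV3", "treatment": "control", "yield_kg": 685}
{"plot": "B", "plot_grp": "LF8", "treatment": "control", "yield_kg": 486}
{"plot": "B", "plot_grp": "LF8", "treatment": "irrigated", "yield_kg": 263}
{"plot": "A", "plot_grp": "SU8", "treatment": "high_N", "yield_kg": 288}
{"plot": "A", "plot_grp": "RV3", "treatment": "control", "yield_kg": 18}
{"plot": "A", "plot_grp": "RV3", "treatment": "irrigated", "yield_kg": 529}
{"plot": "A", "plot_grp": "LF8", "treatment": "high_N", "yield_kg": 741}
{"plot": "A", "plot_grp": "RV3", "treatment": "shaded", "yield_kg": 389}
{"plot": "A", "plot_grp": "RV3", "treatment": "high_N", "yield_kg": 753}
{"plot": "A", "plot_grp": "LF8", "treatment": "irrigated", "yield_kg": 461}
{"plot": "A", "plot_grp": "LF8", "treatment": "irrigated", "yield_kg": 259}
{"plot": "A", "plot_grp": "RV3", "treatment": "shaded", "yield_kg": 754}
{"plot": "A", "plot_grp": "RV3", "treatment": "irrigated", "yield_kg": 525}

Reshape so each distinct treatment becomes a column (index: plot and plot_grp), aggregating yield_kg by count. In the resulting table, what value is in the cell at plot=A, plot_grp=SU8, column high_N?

5

Rows with plot=A, plot_grp=SU8 and treatment=high_N: yield_kg values are 833, 496, 452, 729, 288.
5 rows match — count = 5.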